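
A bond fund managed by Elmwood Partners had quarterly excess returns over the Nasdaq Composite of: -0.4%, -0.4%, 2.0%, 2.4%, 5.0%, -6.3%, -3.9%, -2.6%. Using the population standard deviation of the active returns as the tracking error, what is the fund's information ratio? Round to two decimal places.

-0.15

r̄ = (-0.4 − 0.4 + 2 + 2.4 + 5 − 6.3 − 3.9 − 2.6) / 8 = -0.5250%
Σ(r − r̄)² = (-0.4 − (-0.5250))² + (-0.4 − (-0.5250))² + (2 − (-0.5250))² + … = 94.5350
σ = √[94.5350 / 8] = 3.4376%
IR = r̄ / tracking error = -0.5250 / 3.4376 = -0.1527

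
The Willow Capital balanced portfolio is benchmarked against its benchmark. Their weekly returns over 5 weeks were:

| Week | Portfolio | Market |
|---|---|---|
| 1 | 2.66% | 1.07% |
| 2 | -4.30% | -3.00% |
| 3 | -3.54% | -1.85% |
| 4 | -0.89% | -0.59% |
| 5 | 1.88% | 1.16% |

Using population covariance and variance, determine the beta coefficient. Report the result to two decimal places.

1.69

r̄p = -0.8380%,  r̄m = -0.6420%
Cov = Σ(rp − r̄p)(rm − r̄m) / 5 = 4.4622
Var(rm) = Σ(rm − r̄m)² / 5 = 2.6401
β = Cov / Var = 4.4622 / 2.6401 = 1.6902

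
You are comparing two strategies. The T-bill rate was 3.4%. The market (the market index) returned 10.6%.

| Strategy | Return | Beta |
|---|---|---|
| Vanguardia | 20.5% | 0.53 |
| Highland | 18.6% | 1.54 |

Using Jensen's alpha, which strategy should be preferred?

Vanguardia: α = 20.5% − [3.4% + 0.53 × (10.6% − 3.4%)] = 13.284
Highland: α = 18.6% − [3.4% + 1.54 × (10.6% − 3.4%)] = 4.112
Highest: Vanguardia (13.284).

Vanguardia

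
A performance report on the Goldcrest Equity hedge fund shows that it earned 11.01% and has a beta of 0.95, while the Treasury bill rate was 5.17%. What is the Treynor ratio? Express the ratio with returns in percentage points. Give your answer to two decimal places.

Treynor = (Rp − Rf) / β = (11.01% − 5.17%) / 0.95 = 5.84 / 0.95 = 6.1474

6.15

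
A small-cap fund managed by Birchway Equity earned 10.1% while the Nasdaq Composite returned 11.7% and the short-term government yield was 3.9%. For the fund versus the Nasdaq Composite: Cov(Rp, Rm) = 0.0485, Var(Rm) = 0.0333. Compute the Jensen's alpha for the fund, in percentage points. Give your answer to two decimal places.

-5.16

β = Cov / Var = 0.0485 / 0.0333 = 1.4565
E[R] = Rf + β(Rm − Rf) = 3.9% + 1.4565 × (11.7% − 3.9%) = 15.2607%
α = Rp − E[R] = 10.1% − 15.2607% = -5.1607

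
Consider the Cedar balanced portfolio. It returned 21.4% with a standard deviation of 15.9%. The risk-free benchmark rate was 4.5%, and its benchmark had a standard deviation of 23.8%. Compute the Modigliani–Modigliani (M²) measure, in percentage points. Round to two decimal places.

29.80

Sharpe = (Rp − Rf) / σp = (21.4% − 4.5%) / 15.9% = 1.0629
M² = Rf + Sharpe × σm = 4.5% + 1.0629 × 23.8% = 29.7970%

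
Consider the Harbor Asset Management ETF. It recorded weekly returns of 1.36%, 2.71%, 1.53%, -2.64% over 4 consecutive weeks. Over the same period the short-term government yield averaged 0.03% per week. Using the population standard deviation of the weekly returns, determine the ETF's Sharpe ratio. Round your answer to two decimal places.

r̄ = (1.36 + 2.71 + 1.53 − 2.64) / 4 = 2.960 / 4 = 0.7400%
Σ(r − r̄)² = (1.36 − 0.7400)² + (2.71 − 0.7400)² + … = 16.3138
population σ = √(16.3138 / 4) = √4.0785 = 2.0195%
Sharpe = (r̄ − rf) / σ = (0.7400 − 0.03) / 2.0195 = 0.7100 / 2.0195 = 0.3516

0.35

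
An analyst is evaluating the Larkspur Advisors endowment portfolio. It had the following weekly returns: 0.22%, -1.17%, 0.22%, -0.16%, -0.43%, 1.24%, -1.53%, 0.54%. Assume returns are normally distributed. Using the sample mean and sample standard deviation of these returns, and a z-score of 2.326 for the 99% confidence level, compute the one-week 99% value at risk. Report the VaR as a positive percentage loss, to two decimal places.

μ = (0.22 − 1.17 + 0.22 − 0.16 − 0.43 + 1.24 − 1.53 + 0.54) / 8 = -0.1338%
Sample σ = √[Σ(r − μ)² / 7] = √[5.7032 / 7] = √0.8147 = 0.9026%
VaR = −(μ − z·σ) = −(-0.1338 − 2.326 × 0.9026) = −(-2.2332) = 2.2332%

2.23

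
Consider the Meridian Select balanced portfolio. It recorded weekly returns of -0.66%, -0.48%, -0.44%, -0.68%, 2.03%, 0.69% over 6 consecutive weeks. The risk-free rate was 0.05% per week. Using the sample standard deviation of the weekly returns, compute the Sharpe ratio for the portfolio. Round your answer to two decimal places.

r̄ = (-0.66 − 0.48 − 0.44 − 0.68 + 2.03 + 0.69) / 6 = 0.460 / 6 = 0.0767%
Σ(r − r̄)² = 5.8837; sample σ = √(5.8837/5) = 1.0848%
Sharpe = (r̄ − rf) / σ = (0.0767 − 0.05) / 1.0848 = 0.0267 / 1.0848 = 0.0246

0.02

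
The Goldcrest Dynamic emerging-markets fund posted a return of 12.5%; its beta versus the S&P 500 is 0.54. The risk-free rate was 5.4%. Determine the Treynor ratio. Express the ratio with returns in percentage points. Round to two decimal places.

Treynor = (Rp − Rf) / β = (12.5% − 5.4%) / 0.54 = 7.10 / 0.54 = 13.1481

13.15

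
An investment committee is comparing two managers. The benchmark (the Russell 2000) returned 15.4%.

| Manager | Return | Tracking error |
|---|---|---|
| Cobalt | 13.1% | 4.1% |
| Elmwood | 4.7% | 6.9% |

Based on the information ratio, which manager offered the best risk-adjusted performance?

Cobalt: IR = (13.1% − 15.4%) / 4.1% = -0.561
Elmwood: IR = (4.7% − 15.4%) / 6.9% = -1.551
Highest: Cobalt (-0.561).

Cobalt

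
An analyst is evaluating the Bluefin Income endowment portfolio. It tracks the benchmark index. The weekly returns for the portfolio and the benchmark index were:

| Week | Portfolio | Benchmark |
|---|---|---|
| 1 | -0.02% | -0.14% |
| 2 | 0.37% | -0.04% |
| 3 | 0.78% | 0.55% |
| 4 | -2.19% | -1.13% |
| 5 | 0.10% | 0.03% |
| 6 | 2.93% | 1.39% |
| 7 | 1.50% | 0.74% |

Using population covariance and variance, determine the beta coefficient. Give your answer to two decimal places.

r̄p = 0.4957%,  r̄m = 0.2000%
Cov = Σ(rp − r̄p)(rm − r̄m) / 7 = 1.0548
Var(rm) = Σ(rm − r̄m)² / 7 = 0.5430
β = Cov / Var = 1.0548 / 0.5430 = 1.9425

1.94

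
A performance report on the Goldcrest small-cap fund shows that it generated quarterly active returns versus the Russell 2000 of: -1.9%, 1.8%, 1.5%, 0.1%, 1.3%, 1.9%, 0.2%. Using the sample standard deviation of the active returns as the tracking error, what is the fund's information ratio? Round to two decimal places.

0.52

Mean return μ = 4.90 / 7 = 0.7000%
Sample σ = √[Σ(r − μ)² / 6] = √[11.0200 / 6] = √1.8367 = 1.3552%
IR = μ / tracking error = 0.7000 / 1.3552 = 0.5165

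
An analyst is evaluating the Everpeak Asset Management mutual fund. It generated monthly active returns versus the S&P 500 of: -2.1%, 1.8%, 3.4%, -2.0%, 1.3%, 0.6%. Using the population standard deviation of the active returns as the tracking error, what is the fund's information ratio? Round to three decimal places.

0.251

r̄ = (-2.1 + 1.8 + 3.4 − 2 + 1.3 + 0.6) / 6 = 0.5000%
Σ(r − r̄)² = 23.7600; population σ = √(23.7600/6) = 1.9900%
IR = r̄ / tracking error = 0.5000 / 1.9900 = 0.2513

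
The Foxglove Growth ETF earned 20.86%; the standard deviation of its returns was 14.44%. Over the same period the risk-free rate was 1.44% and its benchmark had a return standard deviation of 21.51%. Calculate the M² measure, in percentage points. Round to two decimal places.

30.37

Sharpe = (Rp − Rf) / σp = (20.86% − 1.44%) / 14.44% = 1.3449
M² = Rf + Sharpe × σm = 1.44% + 1.3449 × 21.51% = 30.3688%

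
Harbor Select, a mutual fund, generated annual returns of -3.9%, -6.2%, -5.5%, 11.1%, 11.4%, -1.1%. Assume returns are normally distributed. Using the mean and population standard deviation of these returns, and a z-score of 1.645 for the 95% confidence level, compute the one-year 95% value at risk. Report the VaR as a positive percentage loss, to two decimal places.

11.28

r̄ = (-3.9 − 6.2 − 5.5 + 11.1 + 11.4 − 1.1) / 6 = 0.9667%
Σ(r − r̄)² = (-3.9 − 0.9667)² + (-6.2 − 0.9667)² + (-5.5 − 0.9667)² + … = 332.6733
population σ = √(332.6733 / 6) = √55.4456 = 7.4462%
VaR = −(r̄ − z·σ) = −(0.9667 − 1.645 × 7.4462) = −(-11.2823) = 11.2823%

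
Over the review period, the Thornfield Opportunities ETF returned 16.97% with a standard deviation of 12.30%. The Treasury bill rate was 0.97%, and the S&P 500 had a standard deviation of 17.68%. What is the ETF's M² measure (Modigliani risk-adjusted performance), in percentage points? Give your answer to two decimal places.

23.97

Sharpe = (Rp − Rf) / σp = (16.97% − 0.97%) / 12.30% = 1.3008
M² = Rf + Sharpe × σm = 0.97% + 1.3008 × 17.68% = 23.9681%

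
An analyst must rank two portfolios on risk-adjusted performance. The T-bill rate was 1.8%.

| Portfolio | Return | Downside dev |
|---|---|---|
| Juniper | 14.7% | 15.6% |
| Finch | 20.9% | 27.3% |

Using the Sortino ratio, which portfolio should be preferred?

Juniper

Juniper: Sortino ratio = (14.7% − 1.8%) / 15.6% = 0.827
Finch: Sortino ratio = (20.9% − 1.8%) / 27.3% = 0.700
Highest: Juniper (0.827).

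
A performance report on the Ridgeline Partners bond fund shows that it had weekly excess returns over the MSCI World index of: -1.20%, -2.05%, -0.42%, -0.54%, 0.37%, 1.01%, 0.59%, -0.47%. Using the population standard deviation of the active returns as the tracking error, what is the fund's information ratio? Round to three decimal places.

-0.364

μ = (-1.2 − 2.05 − 0.42 − 0.54 + 0.37 + 1.01 + 0.59 − 0.47) / 8 = -0.3388%
Population std dev = √[6.9185 / 8] = 0.9300%
IR = μ / tracking error = -0.3388 / 0.9300 = -0.3643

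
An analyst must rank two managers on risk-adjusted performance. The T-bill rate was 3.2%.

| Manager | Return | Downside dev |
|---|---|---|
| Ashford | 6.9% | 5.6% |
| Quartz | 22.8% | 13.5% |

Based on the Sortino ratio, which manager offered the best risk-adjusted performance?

Ashford: Sortino ratio = (6.9% − 3.2%) / 5.6% = 0.661
Quartz: Sortino ratio = (22.8% − 3.2%) / 13.5% = 1.452
Highest: Quartz (1.452).

Quartz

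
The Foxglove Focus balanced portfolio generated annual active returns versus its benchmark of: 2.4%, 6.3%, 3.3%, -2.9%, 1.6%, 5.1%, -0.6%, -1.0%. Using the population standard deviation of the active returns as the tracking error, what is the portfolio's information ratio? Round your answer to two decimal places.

0.60

r̄ = (2.4 + 6.3 + 3.3 − 2.9 + 1.6 + 5.1 − 0.6 − 1) / 8 = 14.20 / 8 = 1.7750%
Σ(r − r̄)² = (2.4 − 1.7750)² + (6.3 − 1.7750)² + … = 69.4750
σ = √[69.4750 / 8] = 2.9469%
IR = r̄ / tracking error = 1.7750 / 2.9469 = 0.6023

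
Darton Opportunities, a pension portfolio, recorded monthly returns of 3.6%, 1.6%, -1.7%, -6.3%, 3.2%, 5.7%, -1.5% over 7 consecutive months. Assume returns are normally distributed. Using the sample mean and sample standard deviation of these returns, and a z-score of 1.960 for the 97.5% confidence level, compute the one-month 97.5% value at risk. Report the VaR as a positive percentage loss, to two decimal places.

μ = (3.6 + 1.6 − 1.7 − 6.3 + 3.2 + 5.7 − 1.5) / 7 = 0.6571%
Σ(r − μ)² = (3.6 − 0.6571)² + (1.6 − 0.6571)² + … = 100.0571
σ = √[100.0571 / 6] = 4.0836%
VaR = −(μ − z·σ) = −(0.6571 − 1.960 × 4.0836) = −(-7.3468) = 7.3468%

7.35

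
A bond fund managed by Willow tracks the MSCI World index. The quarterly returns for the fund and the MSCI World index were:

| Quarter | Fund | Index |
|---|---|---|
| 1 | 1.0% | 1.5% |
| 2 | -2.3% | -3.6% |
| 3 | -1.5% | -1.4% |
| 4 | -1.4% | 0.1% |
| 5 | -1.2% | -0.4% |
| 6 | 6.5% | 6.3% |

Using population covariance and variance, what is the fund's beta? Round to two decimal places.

0.94

r̄p = 0.1833%,  r̄m = 0.4167%
Cov = Σ(rp − r̄p)(rm − r̄m) / 6 = 8.7853
Var(rm) = Σ(rm − r̄m)² / 6 = 9.3314
β = Cov / Var = 8.7853 / 9.3314 = 0.9415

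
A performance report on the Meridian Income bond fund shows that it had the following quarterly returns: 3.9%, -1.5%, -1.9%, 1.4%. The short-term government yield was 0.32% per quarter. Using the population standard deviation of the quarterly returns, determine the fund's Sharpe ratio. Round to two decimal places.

0.07

μ = (3.9 − 1.5 − 1.9 + 1.4) / 4 = 1.90 / 4 = 0.4750%
Σ(r − μ)² = 22.1275; population σ = √(22.1275/4) = 2.3520%
Sharpe = (μ − rf) / σ = (0.4750 − 0.32) / 2.3520 = 0.1550 / 2.3520 = 0.0659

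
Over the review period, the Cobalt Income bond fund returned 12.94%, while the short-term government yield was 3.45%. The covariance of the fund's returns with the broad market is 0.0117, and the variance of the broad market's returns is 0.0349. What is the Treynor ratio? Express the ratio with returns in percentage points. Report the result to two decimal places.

β = Cov / Var = 0.0117 / 0.0349 = 0.3352
Treynor = (Rp − Rf) / β = (12.94% − 3.45%) / 0.3352 = 9.49 / 0.3352 = 28.3115

28.31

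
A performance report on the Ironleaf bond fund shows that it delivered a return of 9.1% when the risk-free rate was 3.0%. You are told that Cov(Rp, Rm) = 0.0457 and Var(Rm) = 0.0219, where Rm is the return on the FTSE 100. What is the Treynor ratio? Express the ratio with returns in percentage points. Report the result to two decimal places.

β = Cov / Var = 0.0457 / 0.0219 = 2.0868
Treynor = (Rp − Rf) / β = (9.1% − 3.0%) / 2.0868 = 6.10 / 2.0868 = 2.9231

2.92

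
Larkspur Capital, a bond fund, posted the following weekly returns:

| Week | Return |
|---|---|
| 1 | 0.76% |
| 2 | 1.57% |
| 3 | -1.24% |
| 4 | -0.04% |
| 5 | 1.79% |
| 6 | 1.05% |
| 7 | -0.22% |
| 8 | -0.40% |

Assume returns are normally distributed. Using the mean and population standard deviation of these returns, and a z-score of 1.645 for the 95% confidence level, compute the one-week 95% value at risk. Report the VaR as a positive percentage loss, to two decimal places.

1.21

r̄ = (0.76 + 1.57 − 1.24 − 0.04 + 1.79 + 1.05 − 0.22 − 0.4) / 8 = 3.270 / 8 = 0.4088%
Σ(r − r̄)² = (0.76 − 0.4088)² + (1.57 − 0.4088)² + (-1.24 − 0.4088)² + … = 7.7601
population σ = √(7.7601 / 8) = √0.9700 = 0.9849%
VaR = −(r̄ − z·σ) = −(0.4088 − 1.645 × 0.9849) = −(-1.2114) = 1.2114%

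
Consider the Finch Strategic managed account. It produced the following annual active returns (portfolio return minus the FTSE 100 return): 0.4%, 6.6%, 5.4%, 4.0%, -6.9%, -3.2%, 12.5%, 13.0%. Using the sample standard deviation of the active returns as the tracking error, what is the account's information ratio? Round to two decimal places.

0.57

r̄ = (0.4 + 6.6 + 5.4 + 4 − 6.9 − 3.2 + 12.5 + 13) / 8 = 3.9750%
Σ(r − r̄)² = 345.5750; sample σ = √(345.5750/7) = 7.0262%
IR = r̄ / tracking error = 3.9750 / 7.0262 = 0.5657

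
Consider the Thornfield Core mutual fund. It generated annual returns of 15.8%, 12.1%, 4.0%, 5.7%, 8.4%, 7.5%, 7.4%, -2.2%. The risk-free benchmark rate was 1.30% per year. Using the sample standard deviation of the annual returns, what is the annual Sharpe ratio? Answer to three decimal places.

1.129

r̄ = (15.8 + 12.1 + 4 + 5.7 + 8.4 + 7.5 + 7.4 − 2.2) / 8 = 7.3375%
Σ(r − r̄)² = 200.2388; sample σ = √(200.2388/7) = 5.3484%
Sharpe = (r̄ − rf) / σ = (7.3375 − 1.3) / 5.3484 = 6.0375 / 5.3484 = 1.1288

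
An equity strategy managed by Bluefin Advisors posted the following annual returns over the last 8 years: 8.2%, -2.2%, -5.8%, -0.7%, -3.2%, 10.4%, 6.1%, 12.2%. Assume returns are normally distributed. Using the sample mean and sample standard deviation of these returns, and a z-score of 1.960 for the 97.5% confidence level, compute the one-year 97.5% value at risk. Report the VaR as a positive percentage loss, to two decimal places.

r̄ = (8.2 − 2.2 − 5.8 − 0.7 − 3.2 + 10.4 + 6.1 + 12.2) / 8 = 3.1250%
Sample std dev = √[332.5350 / 7] = 6.8924%
VaR = −(r̄ − z·σ) = −(3.1250 − 1.960 × 6.8924) = −(-10.3841) = 10.3841%

10.38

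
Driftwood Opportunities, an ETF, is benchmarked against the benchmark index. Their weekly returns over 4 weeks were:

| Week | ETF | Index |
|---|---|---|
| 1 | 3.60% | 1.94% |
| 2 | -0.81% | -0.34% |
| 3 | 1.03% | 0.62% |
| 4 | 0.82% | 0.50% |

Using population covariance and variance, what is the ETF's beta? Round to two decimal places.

1.93

r̄p = 1.1600%,  r̄m = 0.6800%
Cov = Σ(rp − r̄p)(rm − r̄m) / 4 = 1.2882
Var(rm) = Σ(rm − r̄m)² / 4 = 0.6660
β = Cov / Var = 1.2882 / 0.6660 = 1.9342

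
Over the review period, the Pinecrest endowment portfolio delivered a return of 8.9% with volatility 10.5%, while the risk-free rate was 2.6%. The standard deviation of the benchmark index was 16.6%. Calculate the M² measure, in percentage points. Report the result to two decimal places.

12.56

Sharpe = (Rp − Rf) / σp = (8.9% − 2.6%) / 10.5% = 0.6000
M² = Rf + Sharpe × σm = 2.6% + 0.6000 × 16.6% = 12.5600%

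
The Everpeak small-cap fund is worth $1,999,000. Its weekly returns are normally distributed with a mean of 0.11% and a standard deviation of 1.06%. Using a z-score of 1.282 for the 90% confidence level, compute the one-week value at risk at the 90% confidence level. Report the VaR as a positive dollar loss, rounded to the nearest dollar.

$24,966

Return at the 90% tail: μ − z·σ = 0.11% − 1.282 × 1.06% = 0.11 − 1.35892 = -1.24892%
VaR = −(-1.24892%) × $1,999,000 = 1.24892% × $1,999,000 = $24,966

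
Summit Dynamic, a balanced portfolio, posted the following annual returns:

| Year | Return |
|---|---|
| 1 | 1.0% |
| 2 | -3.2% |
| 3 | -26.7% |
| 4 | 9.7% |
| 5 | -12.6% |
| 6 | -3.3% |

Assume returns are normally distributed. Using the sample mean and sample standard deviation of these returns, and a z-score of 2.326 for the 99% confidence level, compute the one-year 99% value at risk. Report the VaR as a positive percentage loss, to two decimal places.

34.95

r̄ = (1 − 3.2 − 26.7 + 9.7 − 12.6 − 3.3) / 6 = -35.10 / 6 = -5.8500%
Sample std dev = √[782.5350 / 5] = 12.5103%
VaR = −(r̄ − z·σ) = −(-5.8500 − 2.326 × 12.5103) = −(-34.9490) = 34.9490%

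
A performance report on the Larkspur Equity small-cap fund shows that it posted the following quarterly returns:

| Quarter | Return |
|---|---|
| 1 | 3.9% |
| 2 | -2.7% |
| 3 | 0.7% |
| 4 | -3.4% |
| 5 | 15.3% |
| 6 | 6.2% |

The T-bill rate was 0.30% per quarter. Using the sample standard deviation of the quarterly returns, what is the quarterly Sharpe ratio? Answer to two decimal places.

0.44

μ = (3.9 − 2.7 + 0.7 − 3.4 + 15.3 + 6.2) / 6 = 3.3333%
Σ(r − μ)² = (3.9 − 3.3333)² + (-2.7 − 3.3333)² + … = 240.4133
sample σ = √(240.4133 / 5) = √48.0827 = 6.9342%
Sharpe = (μ − rf) / σ = (3.3333 − 0.3) / 6.9342 = 3.0333 / 6.9342 = 0.4374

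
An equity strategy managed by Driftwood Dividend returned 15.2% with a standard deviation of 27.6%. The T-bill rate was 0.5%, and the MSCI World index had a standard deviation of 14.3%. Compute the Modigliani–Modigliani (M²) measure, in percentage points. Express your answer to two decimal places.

8.12

Sharpe = (Rp − Rf) / σp = (15.2% − 0.5%) / 27.6% = 0.5326
M² = Rf + Sharpe × σm = 0.5% + 0.5326 × 14.3% = 8.1162%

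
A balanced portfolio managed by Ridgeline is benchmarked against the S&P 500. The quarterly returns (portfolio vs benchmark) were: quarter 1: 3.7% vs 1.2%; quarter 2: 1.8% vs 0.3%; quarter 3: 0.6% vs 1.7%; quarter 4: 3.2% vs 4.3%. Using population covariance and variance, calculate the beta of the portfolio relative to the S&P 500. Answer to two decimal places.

r̄p = 2.3250%,  r̄m = 1.8750%
Cov = Σ(rp − r̄p)(rm − r̄m) / 4 = 0.5806
Var(rm) = Σ(rm − r̄m)² / 4 = 2.2119
β = Cov / Var = 0.5806 / 2.2119 = 0.2625

0.26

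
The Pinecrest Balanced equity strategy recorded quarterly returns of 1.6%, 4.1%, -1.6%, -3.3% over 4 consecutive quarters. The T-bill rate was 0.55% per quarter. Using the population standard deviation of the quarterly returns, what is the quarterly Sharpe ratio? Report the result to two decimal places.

-0.12

r̄ = (1.6 + 4.1 − 1.6 − 3.3) / 4 = 0.80 / 4 = 0.2000%
Σ(r − r̄)² = (1.6 − 0.2000)² + (4.1 − 0.2000)² + (-1.6 − 0.2000)² + … = 32.6600
population σ = √(32.6600 / 4) = √8.1650 = 2.8574%
Sharpe = (r̄ − rf) / σ = (0.2000 − 0.55) / 2.8574 = -0.3500 / 2.8574 = -0.1225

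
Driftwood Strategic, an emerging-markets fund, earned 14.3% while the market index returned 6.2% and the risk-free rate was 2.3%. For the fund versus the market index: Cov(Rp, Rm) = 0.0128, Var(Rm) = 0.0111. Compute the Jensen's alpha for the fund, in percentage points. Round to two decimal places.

7.50

β = Cov / Var = 0.0128 / 0.0111 = 1.1532
E[R] = Rf + β(Rm − Rf) = 2.3% + 1.1532 × (6.2% − 2.3%) = 6.7975%
α = Rp − E[R] = 14.3% − 6.7975% = 7.5025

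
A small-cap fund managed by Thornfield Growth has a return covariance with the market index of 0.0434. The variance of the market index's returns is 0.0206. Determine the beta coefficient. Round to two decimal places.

2.11

β = Cov(Rp, Rm) / Var(Rm) = 0.0434 / 0.0206 = 2.1068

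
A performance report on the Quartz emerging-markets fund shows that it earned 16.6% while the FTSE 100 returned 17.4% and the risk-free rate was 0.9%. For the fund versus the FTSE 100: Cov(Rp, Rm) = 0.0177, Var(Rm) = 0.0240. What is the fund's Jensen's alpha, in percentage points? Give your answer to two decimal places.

3.53

β = Cov / Var = 0.0177 / 0.0240 = 0.7375
E[R] = Rf + β(Rm − Rf) = 0.9% + 0.7375 × (17.4% − 0.9%) = 13.0688%
α = Rp − E[R] = 16.6% − 13.0688% = 3.5312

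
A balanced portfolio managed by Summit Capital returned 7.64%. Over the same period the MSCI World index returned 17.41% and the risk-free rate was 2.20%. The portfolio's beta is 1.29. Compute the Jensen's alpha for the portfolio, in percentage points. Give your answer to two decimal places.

-14.18

CAPM expected return = Rf + β(Rm − Rf) = 2.20% + 1.29 × (17.41% − 2.20%) = 2.2 + 1.29 × 15.21 = 21.8209%
Jensen's α = Rp − E[R] = 7.64% − 21.8209% = -14.1809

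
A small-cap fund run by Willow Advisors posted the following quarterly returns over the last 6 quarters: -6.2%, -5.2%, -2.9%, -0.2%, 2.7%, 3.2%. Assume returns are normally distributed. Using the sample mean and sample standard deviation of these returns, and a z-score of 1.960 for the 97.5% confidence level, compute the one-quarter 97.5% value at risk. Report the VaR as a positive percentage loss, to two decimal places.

r̄ = (-6.2 − 5.2 − 2.9 − 0.2 + 2.7 + 3.2) / 6 = -1.4333%
Σ(r − r̄)² = (-6.2 − (-1.4333))² + (-5.2 − (-1.4333))² + … = 79.1333
σ = √[79.1333 / 5] = 3.9783%
VaR = −(r̄ − z·σ) = −(-1.4333 − 1.960 × 3.9783) = −(-9.2308) = 9.2308%

9.23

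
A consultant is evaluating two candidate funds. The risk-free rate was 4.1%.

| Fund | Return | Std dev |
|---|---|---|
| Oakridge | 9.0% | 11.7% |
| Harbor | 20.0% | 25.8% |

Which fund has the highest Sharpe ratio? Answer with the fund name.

Oakridge: Sharpe ratio = (9.0% − 4.1%) / 11.7% = 0.419
Harbor: Sharpe ratio = (20.0% − 4.1%) / 25.8% = 0.616
Highest: Harbor (0.616).

Harbor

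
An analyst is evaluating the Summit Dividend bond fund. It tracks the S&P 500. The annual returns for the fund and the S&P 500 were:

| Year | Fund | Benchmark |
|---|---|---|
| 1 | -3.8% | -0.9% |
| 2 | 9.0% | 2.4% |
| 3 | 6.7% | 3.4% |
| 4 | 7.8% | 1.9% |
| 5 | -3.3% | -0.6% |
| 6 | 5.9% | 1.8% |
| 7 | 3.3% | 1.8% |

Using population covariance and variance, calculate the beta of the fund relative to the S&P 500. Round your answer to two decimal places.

r̄p = 3.6571%,  r̄m = 1.4000%
Cov = Σ(rp − r̄p)(rm − r̄m) / 7 = 6.4743
Var(rm) = Σ(rm − r̄m)² / 7 = 2.1229
β = Cov / Var = 6.4743 / 2.1229 = 3.0497

3.05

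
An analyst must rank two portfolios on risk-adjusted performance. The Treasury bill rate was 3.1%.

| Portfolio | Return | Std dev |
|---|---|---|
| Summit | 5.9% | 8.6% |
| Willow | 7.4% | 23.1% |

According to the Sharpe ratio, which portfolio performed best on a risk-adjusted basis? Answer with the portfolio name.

Summit: Sharpe ratio = (5.9% − 3.1%) / 8.6% = 0.326
Willow: Sharpe ratio = (7.4% − 3.1%) / 23.1% = 0.186
Highest: Summit (0.326).

Summit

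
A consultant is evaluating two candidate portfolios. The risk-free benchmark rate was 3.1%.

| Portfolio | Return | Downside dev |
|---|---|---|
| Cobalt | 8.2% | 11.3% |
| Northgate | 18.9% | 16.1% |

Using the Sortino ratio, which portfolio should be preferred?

Northgate

Cobalt: Sortino ratio = (8.2% − 3.1%) / 11.3% = 0.451
Northgate: Sortino ratio = (18.9% − 3.1%) / 16.1% = 0.981
Highest: Northgate (0.981).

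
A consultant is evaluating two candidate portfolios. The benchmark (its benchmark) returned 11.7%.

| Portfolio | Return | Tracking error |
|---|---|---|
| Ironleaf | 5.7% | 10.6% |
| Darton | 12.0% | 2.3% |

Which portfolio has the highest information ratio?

Ironleaf: IR = (5.7% − 11.7%) / 10.6% = -0.566
Darton: IR = (12.0% − 11.7%) / 2.3% = 0.130
Highest: Darton (0.130).

Darton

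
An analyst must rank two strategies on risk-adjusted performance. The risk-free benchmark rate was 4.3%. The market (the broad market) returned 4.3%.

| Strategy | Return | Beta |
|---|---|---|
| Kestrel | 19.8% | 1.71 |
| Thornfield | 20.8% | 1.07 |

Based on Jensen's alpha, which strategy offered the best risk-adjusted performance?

Thornfield

Kestrel: α = 19.8% − [4.3% + 1.71 × (4.3% − 4.3%)] = 15.500
Thornfield: α = 20.8% − [4.3% + 1.07 × (4.3% − 4.3%)] = 16.500
Highest: Thornfield (16.500).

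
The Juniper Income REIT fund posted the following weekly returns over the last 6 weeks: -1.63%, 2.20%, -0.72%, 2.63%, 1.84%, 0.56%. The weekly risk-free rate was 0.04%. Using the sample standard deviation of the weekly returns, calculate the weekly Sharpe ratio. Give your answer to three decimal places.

r̄ = (-1.63 + 2.2 − 0.72 + 2.63 + 1.84 + 0.56) / 6 = 4.880 / 6 = 0.8133%
Σ(r − r̄)² = (-1.63 − 0.8133)² + (2.2 − 0.8133)² + … = 14.6623
sample σ = √(14.6623 / 5) = √2.9325 = 1.7125%
Sharpe = (r̄ − rf) / σ = (0.8133 − 0.04) / 1.7125 = 0.7733 / 1.7125 = 0.4516

0.452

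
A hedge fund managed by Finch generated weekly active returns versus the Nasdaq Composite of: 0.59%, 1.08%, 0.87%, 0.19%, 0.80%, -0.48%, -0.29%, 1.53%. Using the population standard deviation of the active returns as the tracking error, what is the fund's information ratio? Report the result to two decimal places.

μ = (0.59 + 1.08 + 0.87 + 0.19 + 0.8 − 0.48 − 0.29 + 1.53) / 8 = 4.290 / 8 = 0.5363%
Population std dev = √[3.3024 / 8] = 0.6425%
IR = μ / tracking error = 0.5363 / 0.6425 = 0.8347

0.83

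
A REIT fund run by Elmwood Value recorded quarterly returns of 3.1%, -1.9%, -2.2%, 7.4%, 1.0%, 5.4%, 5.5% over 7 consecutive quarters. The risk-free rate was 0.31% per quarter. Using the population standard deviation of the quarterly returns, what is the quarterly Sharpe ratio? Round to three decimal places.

0.660

Mean return r̄ = 18.30 / 7 = 2.6143%
Σ(r − r̄)² = (3.1 − 2.6143)² + (-1.9 − 2.6143)² + (-2.2 − 2.6143)² + … = 85.3886
σ = √[85.3886 / 7] = 3.4926%
Sharpe = (r̄ − rf) / σ = (2.6143 − 0.31) / 3.4926 = 2.3043 / 3.4926 = 0.6598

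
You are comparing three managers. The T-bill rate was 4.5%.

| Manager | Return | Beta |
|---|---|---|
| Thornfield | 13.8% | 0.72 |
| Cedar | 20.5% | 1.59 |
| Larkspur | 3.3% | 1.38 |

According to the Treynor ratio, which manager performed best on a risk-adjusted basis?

Thornfield

Thornfield: Treynor = (13.8% − 4.5%) / 0.72 = 12.917
Cedar: Treynor = (20.5% − 4.5%) / 1.59 = 10.063
Larkspur: Treynor = (3.3% − 4.5%) / 1.38 = -0.870
Highest: Thornfield (12.917).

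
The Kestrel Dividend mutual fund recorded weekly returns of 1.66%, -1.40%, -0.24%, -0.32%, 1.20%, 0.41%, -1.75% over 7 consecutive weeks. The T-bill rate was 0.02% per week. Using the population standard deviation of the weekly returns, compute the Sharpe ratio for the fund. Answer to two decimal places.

r̄ = (1.66 − 1.4 − 0.24 − 0.32 + 1.2 + 0.41 − 1.75) / 7 = -0.440 / 7 = -0.0629%
Population σ = √[Σ(r − r̄)² / 7] = √[9.5185 / 7] = √1.3598 = 1.1661%
Sharpe = (r̄ − rf) / σ = (-0.0629 − 0.02) / 1.1661 = -0.0829 / 1.1661 = -0.0711

-0.07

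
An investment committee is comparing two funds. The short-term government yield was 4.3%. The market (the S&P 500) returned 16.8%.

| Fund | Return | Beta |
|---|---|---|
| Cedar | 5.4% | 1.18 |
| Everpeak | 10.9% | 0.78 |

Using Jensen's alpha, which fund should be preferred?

Everpeak

Cedar: α = 5.4% − [4.3% + 1.18 × (16.8% − 4.3%)] = -13.650
Everpeak: α = 10.9% − [4.3% + 0.78 × (16.8% − 4.3%)] = -3.150
Highest: Everpeak (-3.150).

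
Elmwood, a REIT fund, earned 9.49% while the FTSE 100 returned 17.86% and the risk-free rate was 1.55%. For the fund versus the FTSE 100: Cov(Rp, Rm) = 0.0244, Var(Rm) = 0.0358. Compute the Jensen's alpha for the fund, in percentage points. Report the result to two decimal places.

β = Cov / Var = 0.0244 / 0.0358 = 0.6816
E[R] = Rf + β(Rm − Rf) = 1.55% + 0.6816 × (17.86% − 1.55%) = 12.6669%
α = Rp − E[R] = 9.49% − 12.6669% = -3.1769

-3.18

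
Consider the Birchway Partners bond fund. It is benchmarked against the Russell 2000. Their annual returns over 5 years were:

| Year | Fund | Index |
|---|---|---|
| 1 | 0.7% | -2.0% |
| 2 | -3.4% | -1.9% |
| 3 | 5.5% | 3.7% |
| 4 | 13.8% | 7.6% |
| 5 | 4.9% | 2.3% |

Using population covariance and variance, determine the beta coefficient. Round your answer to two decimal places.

r̄p = 4.3000%,  r̄m = 1.9400%
Cov = Σ(rp − r̄p)(rm − r̄m) / 5 = 19.9700
Var(rm) = Σ(rm − r̄m)² / 5 = 13.1064
β = Cov / Var = 19.9700 / 13.1064 = 1.5237

1.52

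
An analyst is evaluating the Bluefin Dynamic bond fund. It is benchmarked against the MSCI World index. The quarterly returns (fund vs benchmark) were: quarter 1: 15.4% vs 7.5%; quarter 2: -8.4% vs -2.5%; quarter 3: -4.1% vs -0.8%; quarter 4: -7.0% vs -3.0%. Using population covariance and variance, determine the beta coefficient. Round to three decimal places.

r̄p = -1.0250%,  r̄m = 0.3000%
Cov = Σ(rp − r̄p)(rm − r̄m) / 4 = 40.5025
Var(rm) = Σ(rm − r̄m)² / 4 = 17.9450
β = Cov / Var = 40.5025 / 17.9450 = 2.2570

2.257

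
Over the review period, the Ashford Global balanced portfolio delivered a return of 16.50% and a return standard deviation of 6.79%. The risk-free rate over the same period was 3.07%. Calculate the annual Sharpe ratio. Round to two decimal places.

Sharpe = (Rp − Rf) / σp = (16.50% − 3.07%) / 6.79% = 13.43% / 6.79% = 1.9779

1.98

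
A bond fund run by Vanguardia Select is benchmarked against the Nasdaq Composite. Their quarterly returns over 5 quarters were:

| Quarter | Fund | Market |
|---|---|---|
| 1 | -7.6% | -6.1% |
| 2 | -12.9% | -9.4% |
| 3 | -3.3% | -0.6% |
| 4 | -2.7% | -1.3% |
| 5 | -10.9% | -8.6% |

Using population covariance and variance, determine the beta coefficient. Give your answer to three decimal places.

r̄p = -7.4800%,  r̄m = -5.2000%
Cov = Σ(rp − r̄p)(rm − r̄m) / 5 = 14.4740
Var(rm) = Σ(rm − r̄m)² / 5 = 13.2760
β = Cov / Var = 14.4740 / 13.2760 = 1.0902

1.090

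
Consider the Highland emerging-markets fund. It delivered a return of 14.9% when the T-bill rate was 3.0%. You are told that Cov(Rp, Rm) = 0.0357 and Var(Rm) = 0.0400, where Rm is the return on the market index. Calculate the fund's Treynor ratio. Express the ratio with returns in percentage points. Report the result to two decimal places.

13.33

β = Cov / Var = 0.0357 / 0.0400 = 0.8925
Treynor = (Rp − Rf) / β = (14.9% − 3.0%) / 0.8925 = 11.90 / 0.8925 = 13.3333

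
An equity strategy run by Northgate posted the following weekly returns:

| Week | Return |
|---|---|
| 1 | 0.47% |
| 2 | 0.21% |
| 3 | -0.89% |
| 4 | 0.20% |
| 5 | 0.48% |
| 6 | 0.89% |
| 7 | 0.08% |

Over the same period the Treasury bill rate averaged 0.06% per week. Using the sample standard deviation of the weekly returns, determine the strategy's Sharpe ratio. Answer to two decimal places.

μ = (0.47 + 0.21 − 0.89 + 0.2 + 0.48 + 0.89 + 0.08) / 7 = 0.2057%
Σ(r − μ)² = 1.8298; sample σ = √(1.8298/6) = 0.5522%
Sharpe = (μ − rf) / σ = (0.2057 − 0.06) / 0.5522 = 0.1457 / 0.5522 = 0.2639

0.26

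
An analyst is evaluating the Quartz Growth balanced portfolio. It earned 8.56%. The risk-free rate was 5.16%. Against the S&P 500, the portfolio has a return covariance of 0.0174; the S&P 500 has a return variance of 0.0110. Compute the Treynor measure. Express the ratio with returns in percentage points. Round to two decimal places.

β = Cov / Var = 0.0174 / 0.0110 = 1.5818
Treynor = (Rp − Rf) / β = (8.56% − 5.16%) / 1.5818 = 3.40 / 1.5818 = 2.1494

2.15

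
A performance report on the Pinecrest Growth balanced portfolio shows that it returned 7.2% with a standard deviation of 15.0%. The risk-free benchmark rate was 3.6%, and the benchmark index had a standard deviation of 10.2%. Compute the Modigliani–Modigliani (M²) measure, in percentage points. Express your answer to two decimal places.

6.05

Sharpe = (Rp − Rf) / σp = (7.2% − 3.6%) / 15.0% = 0.2400
M² = Rf + Sharpe × σm = 3.6% + 0.2400 × 10.2% = 6.0480%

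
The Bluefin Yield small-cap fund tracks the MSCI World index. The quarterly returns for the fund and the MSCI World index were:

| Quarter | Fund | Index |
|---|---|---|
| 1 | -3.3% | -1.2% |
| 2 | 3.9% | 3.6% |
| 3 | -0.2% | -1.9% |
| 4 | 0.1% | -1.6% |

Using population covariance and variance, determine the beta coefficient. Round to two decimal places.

0.91

r̄p = 0.1250%,  r̄m = -0.2750%
Cov = Σ(rp − r̄p)(rm − r̄m) / 4 = 4.5894
Var(rm) = Σ(rm − r̄m)² / 4 = 5.0669
β = Cov / Var = 4.5894 / 5.0669 = 0.9058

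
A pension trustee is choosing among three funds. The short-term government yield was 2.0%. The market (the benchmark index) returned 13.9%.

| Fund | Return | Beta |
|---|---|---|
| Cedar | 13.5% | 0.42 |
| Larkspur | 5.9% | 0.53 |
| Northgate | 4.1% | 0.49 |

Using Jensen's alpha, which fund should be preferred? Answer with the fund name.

Cedar

Cedar: α = 13.5% − [2.0% + 0.42 × (13.9% − 2.0%)] = 6.502
Larkspur: α = 5.9% − [2.0% + 0.53 × (13.9% − 2.0%)] = -2.407
Northgate: α = 4.1% − [2.0% + 0.49 × (13.9% − 2.0%)] = -3.731
Highest: Cedar (6.502).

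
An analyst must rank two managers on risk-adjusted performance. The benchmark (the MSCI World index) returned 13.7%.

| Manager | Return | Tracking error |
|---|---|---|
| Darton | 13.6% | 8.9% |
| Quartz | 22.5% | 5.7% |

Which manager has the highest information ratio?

Quartz

Darton: IR = (13.6% − 13.7%) / 8.9% = -0.011
Quartz: IR = (22.5% − 13.7%) / 5.7% = 1.544
Highest: Quartz (1.544).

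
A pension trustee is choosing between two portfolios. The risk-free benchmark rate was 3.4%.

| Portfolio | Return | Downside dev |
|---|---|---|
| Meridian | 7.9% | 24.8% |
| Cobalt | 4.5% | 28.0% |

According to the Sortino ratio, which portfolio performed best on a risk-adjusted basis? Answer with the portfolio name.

Meridian: Sortino ratio = (7.9% − 3.4%) / 24.8% = 0.181
Cobalt: Sortino ratio = (4.5% − 3.4%) / 28.0% = 0.039
Highest: Meridian (0.181).

Meridian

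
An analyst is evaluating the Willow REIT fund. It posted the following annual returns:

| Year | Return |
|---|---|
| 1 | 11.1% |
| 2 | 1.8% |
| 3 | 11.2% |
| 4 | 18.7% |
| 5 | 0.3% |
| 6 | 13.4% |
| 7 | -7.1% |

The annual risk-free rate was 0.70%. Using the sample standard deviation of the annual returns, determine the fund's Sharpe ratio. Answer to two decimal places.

Mean return r̄ = 49.40 / 7 = 7.0571%
Σ(r − r̄)² = (11.1 − 7.0571)² + (1.8 − 7.0571)² + … = 483.0171
sample σ = √(483.0171 / 6) = √80.5029 = 8.9723%
Sharpe = (r̄ − rf) / σ = (7.0571 − 0.7) / 8.9723 = 6.3571 / 8.9723 = 0.7085

0.71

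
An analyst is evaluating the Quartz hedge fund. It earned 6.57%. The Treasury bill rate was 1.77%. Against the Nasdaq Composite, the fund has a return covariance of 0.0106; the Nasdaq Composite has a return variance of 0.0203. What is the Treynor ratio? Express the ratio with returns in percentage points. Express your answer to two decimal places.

9.19

β = Cov / Var = 0.0106 / 0.0203 = 0.5222
Treynor = (Rp − Rf) / β = (6.57% − 1.77%) / 0.5222 = 4.80 / 0.5222 = 9.1919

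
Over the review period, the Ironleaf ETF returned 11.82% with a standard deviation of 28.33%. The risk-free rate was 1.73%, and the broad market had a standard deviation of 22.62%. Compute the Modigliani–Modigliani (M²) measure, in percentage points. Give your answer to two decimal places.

9.79

Sharpe = (Rp − Rf) / σp = (11.82% − 1.73%) / 28.33% = 0.3562
M² = Rf + Sharpe × σm = 1.73% + 0.3562 × 22.62% = 9.7872%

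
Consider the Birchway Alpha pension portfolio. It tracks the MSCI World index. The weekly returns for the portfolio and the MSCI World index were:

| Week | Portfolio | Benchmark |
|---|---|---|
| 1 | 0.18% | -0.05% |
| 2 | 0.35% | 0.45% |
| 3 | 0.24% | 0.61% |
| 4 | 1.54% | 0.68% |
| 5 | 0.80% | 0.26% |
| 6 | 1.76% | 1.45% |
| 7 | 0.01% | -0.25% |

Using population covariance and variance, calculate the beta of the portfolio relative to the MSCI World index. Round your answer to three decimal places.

r̄p = 0.6971%,  r̄m = 0.4500%
Cov = Σ(rp − r̄p)(rm − r̄m) / 7 = 0.2719
Var(rm) = Σ(rm − r̄m)² / 7 = 0.2649
β = Cov / Var = 0.2719 / 0.2649 = 1.0264

1.026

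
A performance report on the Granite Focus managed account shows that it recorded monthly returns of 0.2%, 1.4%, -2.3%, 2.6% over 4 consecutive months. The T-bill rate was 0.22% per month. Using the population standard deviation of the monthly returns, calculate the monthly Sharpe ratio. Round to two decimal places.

0.14

r̄ = (0.2 + 1.4 − 2.3 + 2.6) / 4 = 0.4750%
Population std dev = √[13.1475 / 4] = 1.8130%
Sharpe = (r̄ − rf) / σ = (0.4750 − 0.22) / 1.8130 = 0.2550 / 1.8130 = 0.1407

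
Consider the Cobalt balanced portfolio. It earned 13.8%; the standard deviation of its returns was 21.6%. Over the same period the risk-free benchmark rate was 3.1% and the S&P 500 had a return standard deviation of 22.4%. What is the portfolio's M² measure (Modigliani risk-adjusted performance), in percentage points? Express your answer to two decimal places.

14.20

Sharpe = (Rp − Rf) / σp = (13.8% − 3.1%) / 21.6% = 0.4954
M² = Rf + Sharpe × σm = 3.1% + 0.4954 × 22.4% = 14.1970%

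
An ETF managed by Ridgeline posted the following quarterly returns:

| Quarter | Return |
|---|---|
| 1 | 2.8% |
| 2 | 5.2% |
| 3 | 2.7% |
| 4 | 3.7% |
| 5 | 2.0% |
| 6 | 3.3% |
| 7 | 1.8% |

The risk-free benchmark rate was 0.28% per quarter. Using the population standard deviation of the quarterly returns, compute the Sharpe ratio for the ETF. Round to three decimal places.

μ = (2.8 + 5.2 + 2.7 + 3.7 + 2 + 3.3 + 1.8) / 7 = 3.0714%
Σ(r − μ)² = 7.9543; population σ = √(7.9543/7) = 1.0660%
Sharpe = (μ − rf) / σ = (3.0714 − 0.28) / 1.0660 = 2.7914 / 1.0660 = 2.6186

2.619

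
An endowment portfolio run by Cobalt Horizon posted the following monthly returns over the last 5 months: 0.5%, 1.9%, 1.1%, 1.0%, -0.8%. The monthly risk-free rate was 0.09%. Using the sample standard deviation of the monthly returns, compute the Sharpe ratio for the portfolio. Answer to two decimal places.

0.65

μ = (0.5 + 1.9 + 1.1 + 1 − 0.8) / 5 = 3.70 / 5 = 0.7400%
Σ(r − μ)² = (0.5 − 0.7400)² + (1.9 − 0.7400)² + … = 3.9720
σ = √[3.9720 / 4] = 0.9965%
Sharpe = (μ − rf) / σ = (0.7400 − 0.09) / 0.9965 = 0.6500 / 0.9965 = 0.6523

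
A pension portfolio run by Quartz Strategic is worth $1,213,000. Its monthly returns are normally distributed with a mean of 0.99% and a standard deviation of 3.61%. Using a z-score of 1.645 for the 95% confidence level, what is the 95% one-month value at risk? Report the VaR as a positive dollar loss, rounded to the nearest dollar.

Return at the 95% tail: μ − z·σ = 0.99% − 1.645 × 3.61% = 0.99 − 5.93845 = -4.94845%
VaR = −(-4.94845%) × $1,213,000 = 4.94845% × $1,213,000 = $60,025

$60,025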